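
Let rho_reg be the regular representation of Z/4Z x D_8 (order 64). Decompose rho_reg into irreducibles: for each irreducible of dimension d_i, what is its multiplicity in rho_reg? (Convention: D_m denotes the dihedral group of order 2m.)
Each irreducible V_i of dimension d_i appears with multiplicity d_i, i.e. rho_reg = (direct sum over all irreducibles V_i) d_i V_i. The irreducible dimensions for Z/4Z x D_8 are 1, 1, 1, 1, 1, 1, 1, 1, 1, 1, 1, 1, 1, 1, 1, 1, 2, 2, 2, 2, 2, 2, 2, 2, 2, 2, 2, 2: 16 irreducibles of dimension 1, each with multiplicity 1; 12 irreducibles of dimension 2, each with multiplicity 2. Total dimension 16*1*1 + 12*2*2 = 64 = |G|.

Why: General theorem: in the regular representation of a finite group G, each irreducible appears with multiplicity equal to its dimension. Check: dim(rho_reg) = sum d_i^2 = 1 + 1 + 1 + 1 + 1 + 1 + 1 + 1 + 1 + 1 + 1 + 1 + 1 + 1 + 1 + 1 + 4 + 4 + 4 + 4 + 4 + 4 + 4 + 4 + 4 + 4 + 4 + 4 = 64 = |G|.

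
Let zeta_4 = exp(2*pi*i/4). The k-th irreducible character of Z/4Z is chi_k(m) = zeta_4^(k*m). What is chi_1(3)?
chi_1(3) = zeta_4^3 = -I

Explanation: chi_1(3) = zeta_4^(1*3) = zeta_4^3. Since zeta_4^4 = 1, this equals zeta_4^3 = exp(2*pi*i*3/4) = -I.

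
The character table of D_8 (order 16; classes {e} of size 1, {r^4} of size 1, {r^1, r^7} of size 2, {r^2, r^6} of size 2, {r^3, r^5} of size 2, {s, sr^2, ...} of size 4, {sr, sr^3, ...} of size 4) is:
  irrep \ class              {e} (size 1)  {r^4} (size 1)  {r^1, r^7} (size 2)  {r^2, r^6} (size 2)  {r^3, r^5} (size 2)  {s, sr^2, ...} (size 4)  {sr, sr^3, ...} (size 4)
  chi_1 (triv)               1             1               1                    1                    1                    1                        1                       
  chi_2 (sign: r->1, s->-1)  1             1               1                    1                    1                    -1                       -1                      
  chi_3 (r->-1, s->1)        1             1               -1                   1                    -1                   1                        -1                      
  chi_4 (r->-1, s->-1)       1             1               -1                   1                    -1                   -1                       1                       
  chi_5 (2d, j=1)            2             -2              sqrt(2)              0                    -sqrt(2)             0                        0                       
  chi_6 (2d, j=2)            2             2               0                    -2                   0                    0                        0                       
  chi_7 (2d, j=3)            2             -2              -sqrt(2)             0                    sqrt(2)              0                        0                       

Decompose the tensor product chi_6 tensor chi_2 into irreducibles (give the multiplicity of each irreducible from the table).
chi_6 tensor chi_2 = chi_6 (all other irreducibles have multiplicity 0).

Justification: The character of a tensor product is the pointwise product (chi_6 * chi_2)(C) = chi_6(C) * chi_2(C):
  {e}: (2)*(1), {r^4}: (2)*(1), {r^1, r^7}: (0)*(1), {r^2, r^6}: (-2)*(1), {r^3, r^5}: (0)*(1), {s, sr^2, ...}: (0)*(-1), {sr, sr^3, ...}: (0)*(-1)
so (chi_6 * chi_2) takes values
  {e} -> 2, {r^4} -> 2, {r^1, r^7} -> 0, {r^2, r^6} -> -2, {r^3, r^5} -> 0, {s, sr^2, ...} -> 0, {sr, sr^3, ...} -> 0.
Now take the inner product of this character with each irreducible chi from the table, <chi_6*chi_2, chi> = (1/16) sum_C |C| (chi_6*chi_2)(C) conj(chi(C)):
  <chi_6*chi_2, chi_1> = (1/16)[1*(2)*conj(1) + 1*(2)*conj(1) + 2*(0)*conj(1) + 2*(-2)*conj(1) + 2*(0)*conj(1) + 4*(0)*conj(1) + 4*(0)*conj(1)]
      = (1/16)[(2) + (2) + (0) + (-4) + (0) + (0) + (0)] = 0/16 = 0
  <chi_6*chi_2, chi_2> = (1/16)[1*(2)*conj(1) + 1*(2)*conj(1) + 2*(0)*conj(1) + 2*(-2)*conj(1) + 2*(0)*conj(1) + 4*(0)*conj(-1) + 4*(0)*conj(-1)]
      = (1/16)[(2) + (2) + (0) + (-4) + (0) + (0) + (0)] = 0/16 = 0
  <chi_6*chi_2, chi_3> = (1/16)[1*(2)*conj(1) + 1*(2)*conj(1) + 2*(0)*conj(-1) + 2*(-2)*conj(1) + 2*(0)*conj(-1) + 4*(0)*conj(1) + 4*(0)*conj(-1)]
      = (1/16)[(2) + (2) + (0) + (-4) + (0) + (0) + (0)] = 0/16 = 0
  <chi_6*chi_2, chi_4> = (1/16)[1*(2)*conj(1) + 1*(2)*conj(1) + 2*(0)*conj(-1) + 2*(-2)*conj(1) + 2*(0)*conj(-1) + 4*(0)*conj(-1) + 4*(0)*conj(1)]
      = (1/16)[(2) + (2) + (0) + (-4) + (0) + (0) + (0)] = 0/16 = 0
  <chi_6*chi_2, chi_5> = (1/16)[1*(2)*conj(2) + 1*(2)*conj(-2) + 2*(0)*conj(sqrt(2)) + 2*(-2)*conj(0) + 2*(0)*conj(-sqrt(2)) + 4*(0)*conj(0) + 4*(0)*conj(0)]
      = (1/16)[(4) + (-4) + (0) + (0) + (0) + (0) + (0)] = 0/16 = 0
  <chi_6*chi_2, chi_6> = (1/16)[1*(2)*conj(2) + 1*(2)*conj(2) + 2*(0)*conj(0) + 2*(-2)*conj(-2) + 2*(0)*conj(0) + 4*(0)*conj(0) + 4*(0)*conj(0)]
      = (1/16)[(4) + (4) + (0) + (8) + (0) + (0) + (0)] = 16/16 = 1
  <chi_6*chi_2, chi_7> = (1/16)[1*(2)*conj(2) + 1*(2)*conj(-2) + 2*(0)*conj(-sqrt(2)) + 2*(-2)*conj(0) + 2*(0)*conj(sqrt(2)) + 4*(0)*conj(0) + 4*(0)*conj(0)]
      = (1/16)[(4) + (-4) + (0) + (0) + (0) + (0) + (0)] = 0/16 = 0
Hence the multiplicities are chi_6: 1. Dimension check: dim(chi_6)*dim(chi_2) = 2*1 = 2 and sum (mult * dim) = 1*2 = 2.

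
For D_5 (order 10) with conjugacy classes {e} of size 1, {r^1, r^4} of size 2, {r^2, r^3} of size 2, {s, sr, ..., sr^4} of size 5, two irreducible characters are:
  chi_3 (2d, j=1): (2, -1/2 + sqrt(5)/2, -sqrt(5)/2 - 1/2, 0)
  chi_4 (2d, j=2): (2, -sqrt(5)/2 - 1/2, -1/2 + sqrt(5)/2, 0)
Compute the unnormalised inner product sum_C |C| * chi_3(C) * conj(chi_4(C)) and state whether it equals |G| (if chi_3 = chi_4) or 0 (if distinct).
Sum = 0; so <chi_3, chi_4> = 0 (distinct irreducibles are orthogonal).

Explanation: Compute term by term over conjugacy classes (|C| * chi_3(C) * conj(chi_4(C))):
  1*(2)*conj(2) + 2*(-1/2 + sqrt(5)/2)*conj(-sqrt(5)/2 - 1/2) + 2*(-sqrt(5)/2 - 1/2)*conj(-1/2 + sqrt(5)/2) + 5*(0)*conj(0)
  = (4) + (-2) + (-2) + (0)
  = 0.
Dividing by |G| = 10 gives 0/10 = 0, matching the row-orthogonality relation <chi_3, chi_4> = [chi_3 = chi_4].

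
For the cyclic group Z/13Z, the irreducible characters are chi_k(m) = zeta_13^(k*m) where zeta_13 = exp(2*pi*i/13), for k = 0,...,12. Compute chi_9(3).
chi_9(3) = zeta_13^27 = exp(2*I*pi/13)

Derivation: chi_9(3) = zeta_13^(9*3) = zeta_13^27. Since zeta_13^13 = 1, this equals zeta_13^1 = exp(2*pi*i*1/13) = exp(2*I*pi/13).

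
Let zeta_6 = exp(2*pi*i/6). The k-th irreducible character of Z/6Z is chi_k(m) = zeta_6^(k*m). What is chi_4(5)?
chi_4(5) = zeta_6^20 = exp(2*I*pi/3)

Derivation: chi_4(5) = zeta_6^(4*5) = zeta_6^20. Since zeta_6^6 = 1, this equals zeta_6^2 = exp(2*pi*i*2/6) = exp(2*I*pi/3).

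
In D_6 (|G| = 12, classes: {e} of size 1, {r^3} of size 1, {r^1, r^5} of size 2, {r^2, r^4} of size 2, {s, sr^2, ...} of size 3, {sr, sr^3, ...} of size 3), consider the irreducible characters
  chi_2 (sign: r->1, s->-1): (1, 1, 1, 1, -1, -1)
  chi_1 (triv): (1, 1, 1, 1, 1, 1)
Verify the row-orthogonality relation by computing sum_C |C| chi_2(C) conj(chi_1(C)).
Sum = 0; so <chi_2, chi_1> = 0 (distinct irreducibles are orthogonal).

Solution. Compute term by term over conjugacy classes (|C| * chi_2(C) * conj(chi_1(C))):
  1*(1)*conj(1) + 1*(1)*conj(1) + 2*(1)*conj(1) + 2*(1)*conj(1) + 3*(-1)*conj(1) + 3*(-1)*conj(1)
  = (1) + (1) + (2) + (2) + (-3) + (-3)
  = 0.
Dividing by |G| = 12 gives 0/12 = 0, matching the row-orthogonality relation <chi_2, chi_1> = [chi_2 = chi_1].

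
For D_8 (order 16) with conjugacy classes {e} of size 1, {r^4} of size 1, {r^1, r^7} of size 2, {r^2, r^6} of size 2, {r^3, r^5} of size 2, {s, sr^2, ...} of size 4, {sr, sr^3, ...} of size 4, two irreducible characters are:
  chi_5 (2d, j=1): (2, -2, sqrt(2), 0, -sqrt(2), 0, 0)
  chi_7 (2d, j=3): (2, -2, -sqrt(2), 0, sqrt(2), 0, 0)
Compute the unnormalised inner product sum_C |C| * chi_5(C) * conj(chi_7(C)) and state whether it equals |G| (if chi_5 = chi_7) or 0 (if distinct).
Sum = 0; so <chi_5, chi_7> = 0 (distinct irreducibles are orthogonal).

Proof sketch: Compute term by term over conjugacy classes (|C| * chi_5(C) * conj(chi_7(C))):
  1*(2)*conj(2) + 1*(-2)*conj(-2) + 2*(sqrt(2))*conj(-sqrt(2)) + 2*(0)*conj(0) + 2*(-sqrt(2))*conj(sqrt(2)) + 4*(0)*conj(0) + 4*(0)*conj(0)
  = (4) + (4) + (-4) + (0) + (-4) + (0) + (0)
  = 0.
Dividing by |G| = 16 gives 0/16 = 0, matching the row-orthogonality relation <chi_5, chi_7> = [chi_5 = chi_7].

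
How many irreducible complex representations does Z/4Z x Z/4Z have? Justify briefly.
16

Details: The number of irreducible complex representations of a finite group equals its number of conjugacy classes. Z/4Z x Z/4Z is abelian of order 16, so every element is its own conjugacy class: 16 classes, so Z/4Z x Z/4Z (order 16) has exactly 16 irreducible complex representations.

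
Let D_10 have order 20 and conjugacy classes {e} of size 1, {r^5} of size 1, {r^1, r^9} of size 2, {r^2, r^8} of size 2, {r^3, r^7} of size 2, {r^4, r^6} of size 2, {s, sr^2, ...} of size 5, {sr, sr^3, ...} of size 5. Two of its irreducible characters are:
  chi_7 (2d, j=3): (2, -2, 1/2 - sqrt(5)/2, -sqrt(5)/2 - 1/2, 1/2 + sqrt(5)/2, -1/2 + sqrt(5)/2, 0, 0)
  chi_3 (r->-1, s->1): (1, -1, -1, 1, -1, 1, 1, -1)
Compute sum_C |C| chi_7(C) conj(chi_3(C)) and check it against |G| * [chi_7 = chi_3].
Sum = 0; so <chi_7, chi_3> = 0 (distinct irreducibles are orthogonal).

Details: Compute term by term over conjugacy classes (|C| * chi_7(C) * conj(chi_3(C))):
  1*(2)*conj(1) + 1*(-2)*conj(-1) + 2*(1/2 - sqrt(5)/2)*conj(-1) + 2*(-sqrt(5)/2 - 1/2)*conj(1) + 2*(1/2 + sqrt(5)/2)*conj(-1) + 2*(-1/2 + sqrt(5)/2)*conj(1) + 5*(0)*conj(1) + 5*(0)*conj(-1)
  = (2) + (2) + (-1 + sqrt(5)) + (-sqrt(5) - 1) + (-sqrt(5) - 1) + (-1 + sqrt(5)) + (0) + (0)
  = 0.
Dividing by |G| = 20 gives 0/20 = 0, matching the row-orthogonality relation <chi_7, chi_3> = [chi_7 = chi_3].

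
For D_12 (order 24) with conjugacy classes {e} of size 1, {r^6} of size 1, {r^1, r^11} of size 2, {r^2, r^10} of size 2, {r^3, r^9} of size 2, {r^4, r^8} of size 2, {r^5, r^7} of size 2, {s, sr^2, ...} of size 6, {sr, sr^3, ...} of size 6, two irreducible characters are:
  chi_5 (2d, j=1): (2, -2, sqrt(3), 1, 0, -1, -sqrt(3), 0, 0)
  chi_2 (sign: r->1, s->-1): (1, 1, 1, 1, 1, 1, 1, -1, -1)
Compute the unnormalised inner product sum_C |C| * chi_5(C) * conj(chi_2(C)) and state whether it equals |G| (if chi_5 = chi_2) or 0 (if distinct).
Sum = 0; so <chi_5, chi_2> = 0 (distinct irreducibles are orthogonal).

Why: Compute term by term over conjugacy classes (|C| * chi_5(C) * conj(chi_2(C))):
  1*(2)*conj(1) + 1*(-2)*conj(1) + 2*(sqrt(3))*conj(1) + 2*(1)*conj(1) + 2*(0)*conj(1) + 2*(-1)*conj(1) + 2*(-sqrt(3))*conj(1) + 6*(0)*conj(-1) + 6*(0)*conj(-1)
  = (2) + (-2) + (2*sqrt(3)) + (2) + (0) + (-2) + (-2*sqrt(3)) + (0) + (0)
  = 0.
Dividing by |G| = 24 gives 0/24 = 0, matching the row-orthogonality relation <chi_5, chi_2> = [chi_5 = chi_2].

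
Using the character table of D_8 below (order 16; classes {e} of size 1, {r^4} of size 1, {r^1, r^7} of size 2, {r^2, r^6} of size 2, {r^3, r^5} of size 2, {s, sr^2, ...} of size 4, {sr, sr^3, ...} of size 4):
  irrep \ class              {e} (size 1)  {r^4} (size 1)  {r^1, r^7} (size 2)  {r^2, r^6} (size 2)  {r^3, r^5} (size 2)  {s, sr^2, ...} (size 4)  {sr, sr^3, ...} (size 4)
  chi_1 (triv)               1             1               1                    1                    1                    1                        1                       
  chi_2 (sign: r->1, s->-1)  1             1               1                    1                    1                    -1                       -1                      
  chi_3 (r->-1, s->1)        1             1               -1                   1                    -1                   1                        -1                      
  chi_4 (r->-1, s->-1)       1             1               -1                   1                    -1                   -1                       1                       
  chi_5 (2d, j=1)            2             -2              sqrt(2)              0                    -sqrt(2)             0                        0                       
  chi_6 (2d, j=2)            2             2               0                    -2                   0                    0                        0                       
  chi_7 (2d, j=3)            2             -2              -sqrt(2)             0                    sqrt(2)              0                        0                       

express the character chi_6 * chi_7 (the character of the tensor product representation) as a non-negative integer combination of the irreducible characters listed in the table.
chi_6 tensor chi_7 = chi_5 + chi_7 (all other irreducibles have multiplicity 0).

Justification: The character of a tensor product is the pointwise product (chi_6 * chi_7)(C) = chi_6(C) * chi_7(C):
  {e}: (2)*(2), {r^4}: (2)*(-2), {r^1, r^7}: (0)*(-sqrt(2)), {r^2, r^6}: (-2)*(0), {r^3, r^5}: (0)*(sqrt(2)), {s, sr^2, ...}: (0)*(0), {sr, sr^3, ...}: (0)*(0)
so (chi_6 * chi_7) takes values
  {e} -> 4, {r^4} -> -4, {r^1, r^7} -> 0, {r^2, r^6} -> 0, {r^3, r^5} -> 0, {s, sr^2, ...} -> 0, {sr, sr^3, ...} -> 0.
Now take the inner product of this character with each irreducible chi from the table, <chi_6*chi_7, chi> = (1/16) sum_C |C| (chi_6*chi_7)(C) conj(chi(C)):
  <chi_6*chi_7, chi_1> = (1/16)[1*(4)*conj(1) + 1*(-4)*conj(1) + 2*(0)*conj(1) + 2*(0)*conj(1) + 2*(0)*conj(1) + 4*(0)*conj(1) + 4*(0)*conj(1)]
      = (1/16)[(4) + (-4) + (0) + (0) + (0) + (0) + (0)] = 0/16 = 0
  <chi_6*chi_7, chi_2> = (1/16)[1*(4)*conj(1) + 1*(-4)*conj(1) + 2*(0)*conj(1) + 2*(0)*conj(1) + 2*(0)*conj(1) + 4*(0)*conj(-1) + 4*(0)*conj(-1)]
      = (1/16)[(4) + (-4) + (0) + (0) + (0) + (0) + (0)] = 0/16 = 0
  <chi_6*chi_7, chi_3> = (1/16)[1*(4)*conj(1) + 1*(-4)*conj(1) + 2*(0)*conj(-1) + 2*(0)*conj(1) + 2*(0)*conj(-1) + 4*(0)*conj(1) + 4*(0)*conj(-1)]
      = (1/16)[(4) + (-4) + (0) + (0) + (0) + (0) + (0)] = 0/16 = 0
  <chi_6*chi_7, chi_4> = (1/16)[1*(4)*conj(1) + 1*(-4)*conj(1) + 2*(0)*conj(-1) + 2*(0)*conj(1) + 2*(0)*conj(-1) + 4*(0)*conj(-1) + 4*(0)*conj(1)]
      = (1/16)[(4) + (-4) + (0) + (0) + (0) + (0) + (0)] = 0/16 = 0
  <chi_6*chi_7, chi_5> = (1/16)[1*(4)*conj(2) + 1*(-4)*conj(-2) + 2*(0)*conj(sqrt(2)) + 2*(0)*conj(0) + 2*(0)*conj(-sqrt(2)) + 4*(0)*conj(0) + 4*(0)*conj(0)]
      = (1/16)[(8) + (8) + (0) + (0) + (0) + (0) + (0)] = 16/16 = 1
  <chi_6*chi_7, chi_6> = (1/16)[1*(4)*conj(2) + 1*(-4)*conj(2) + 2*(0)*conj(0) + 2*(0)*conj(-2) + 2*(0)*conj(0) + 4*(0)*conj(0) + 4*(0)*conj(0)]
      = (1/16)[(8) + (-8) + (0) + (0) + (0) + (0) + (0)] = 0/16 = 0
  <chi_6*chi_7, chi_7> = (1/16)[1*(4)*conj(2) + 1*(-4)*conj(-2) + 2*(0)*conj(-sqrt(2)) + 2*(0)*conj(0) + 2*(0)*conj(sqrt(2)) + 4*(0)*conj(0) + 4*(0)*conj(0)]
      = (1/16)[(8) + (8) + (0) + (0) + (0) + (0) + (0)] = 16/16 = 1
Hence the multiplicities are chi_5: 1, chi_7: 1. Dimension check: dim(chi_6)*dim(chi_7) = 2*2 = 4 and sum (mult * dim) = 1*2 + 1*2 = 4.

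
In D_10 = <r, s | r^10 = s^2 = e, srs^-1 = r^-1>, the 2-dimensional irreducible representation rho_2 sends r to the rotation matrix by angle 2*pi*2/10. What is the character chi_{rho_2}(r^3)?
chi_{rho_2}(r^3) = 2*cos(2*pi*2*3/10) = -sqrt(5)/2 - 1/2

Reasoning: rho_2(r^3) is rotation by angle 2*pi*2*3/10, whose trace is 2*cos(2*pi*2*3/10) = -sqrt(5)/2 - 1/2.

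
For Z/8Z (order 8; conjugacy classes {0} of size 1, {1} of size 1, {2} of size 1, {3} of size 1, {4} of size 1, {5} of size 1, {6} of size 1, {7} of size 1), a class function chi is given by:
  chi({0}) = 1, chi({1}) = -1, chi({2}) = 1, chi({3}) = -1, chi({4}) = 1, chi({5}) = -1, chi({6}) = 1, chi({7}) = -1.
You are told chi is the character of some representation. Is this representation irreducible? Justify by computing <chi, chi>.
Irreducible: <chi, chi> = 1.

Details: <chi, chi> = (1/|G|) sum_C |C| * |chi(C)|^2 = (1/8)[1*|1|^2 + 1*|-1|^2 + 1*|1|^2 + 1*|-1|^2 + 1*|1|^2 + 1*|-1|^2 + 1*|1|^2 + 1*|-1|^2]
  = (1/8)[(1) + (1) + (1) + (1) + (1) + (1) + (1) + (1)] = 8/8 = 1.
(Exp terms are combined using exp(i*s)*conj(exp(i*t)) = exp(i*(s-t)), and sums of them are collapsed using the identity that for every m > 1 the m distinct m-th roots of unity sum to 0, e.g. 1 + exp(2*I*pi/3) + exp(-2*I*pi/3) = 0.)
A character is irreducible iff <chi, chi> = 1, so this representation is irreducible.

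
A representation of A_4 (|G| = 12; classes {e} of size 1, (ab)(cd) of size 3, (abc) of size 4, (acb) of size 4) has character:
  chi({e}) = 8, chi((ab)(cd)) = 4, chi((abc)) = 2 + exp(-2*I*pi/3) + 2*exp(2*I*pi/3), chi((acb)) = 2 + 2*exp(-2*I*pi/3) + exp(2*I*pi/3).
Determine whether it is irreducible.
Not irreducible (reducible): <chi, chi> = 10 > 1.

Reasoning: <chi, chi> = (1/|G|) sum_C |C| * |chi(C)|^2 = (1/12)[1*|8|^2 + 3*|4|^2 + 4*|2 + exp(-2*I*pi/3) + 2*exp(2*I*pi/3)|^2 + 4*|2 + 2*exp(-2*I*pi/3) + exp(2*I*pi/3)|^2]
  = (1/12)[(64) + (48) + (4) + (4)] = 120/12 = 10.
(Exp terms are combined using exp(i*s)*conj(exp(i*t)) = exp(i*(s-t)), and sums of them are collapsed using the identity that for every m > 1 the m distinct m-th roots of unity sum to 0, e.g. 1 + exp(2*I*pi/3) + exp(-2*I*pi/3) = 0.)
A character is irreducible iff <chi, chi> = 1, so this representation is reducible.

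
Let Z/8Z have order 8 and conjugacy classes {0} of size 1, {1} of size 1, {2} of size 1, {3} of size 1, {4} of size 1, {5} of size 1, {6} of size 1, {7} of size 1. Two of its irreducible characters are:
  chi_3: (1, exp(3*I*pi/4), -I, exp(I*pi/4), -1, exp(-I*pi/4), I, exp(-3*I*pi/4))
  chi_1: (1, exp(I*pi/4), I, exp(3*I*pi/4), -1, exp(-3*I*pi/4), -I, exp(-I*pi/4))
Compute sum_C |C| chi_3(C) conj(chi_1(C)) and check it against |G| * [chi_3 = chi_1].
Sum = 0; so <chi_3, chi_1> = 0 (distinct irreducibles are orthogonal).

Proof sketch: Compute term by term over conjugacy classes (|C| * chi_3(C) * conj(chi_1(C))):
  1*(1)*conj(1) + 1*(exp(3*I*pi/4))*conj(exp(I*pi/4)) + 1*(-I)*conj(I) + 1*(exp(I*pi/4))*conj(exp(3*I*pi/4)) + 1*(-1)*conj(-1) + 1*(exp(-I*pi/4))*conj(exp(-3*I*pi/4)) + 1*(I)*conj(-I) + 1*(exp(-3*I*pi/4))*conj(exp(-I*pi/4))
  = (1) + (I) + (-1) + (-I) + (1) + (I) + (-1) + (-I)
  = 0.
(Exp terms are combined using exp(i*s)*conj(exp(i*t)) = exp(i*(s-t)), and sums of them are collapsed using the identity that for every m > 1 the m distinct m-th roots of unity sum to 0, e.g. 1 + exp(2*I*pi/3) + exp(-2*I*pi/3) = 0.)
Dividing by |G| = 8 gives 0/8 = 0, matching the row-orthogonality relation <chi_3, chi_1> = [chi_3 = chi_1].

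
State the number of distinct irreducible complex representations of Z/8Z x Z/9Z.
72

The number of irreducible complex representations of a finite group equals its number of conjugacy classes. Z/8Z x Z/9Z is abelian of order 72, so every element is its own conjugacy class: 72 classes, so Z/8Z x Z/9Z (order 72) has exactly 72 irreducible complex representations.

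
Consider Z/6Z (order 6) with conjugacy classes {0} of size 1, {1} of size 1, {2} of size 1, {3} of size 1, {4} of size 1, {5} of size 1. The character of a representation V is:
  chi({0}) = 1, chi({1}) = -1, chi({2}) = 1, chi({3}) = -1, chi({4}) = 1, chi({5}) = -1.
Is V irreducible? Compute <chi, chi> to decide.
Irreducible: <chi, chi> = 1.

Explanation: <chi, chi> = (1/|G|) sum_C |C| * |chi(C)|^2 = (1/6)[1*|1|^2 + 1*|-1|^2 + 1*|1|^2 + 1*|-1|^2 + 1*|1|^2 + 1*|-1|^2]
  = (1/6)[(1) + (1) + (1) + (1) + (1) + (1)] = 6/6 = 1.
(Exp terms are combined using exp(i*s)*conj(exp(i*t)) = exp(i*(s-t)), and sums of them are collapsed using the identity that for every m > 1 the m distinct m-th roots of unity sum to 0, e.g. 1 + exp(2*I*pi/3) + exp(-2*I*pi/3) = 0.)
A character is irreducible iff <chi, chi> = 1, so this representation is irreducible.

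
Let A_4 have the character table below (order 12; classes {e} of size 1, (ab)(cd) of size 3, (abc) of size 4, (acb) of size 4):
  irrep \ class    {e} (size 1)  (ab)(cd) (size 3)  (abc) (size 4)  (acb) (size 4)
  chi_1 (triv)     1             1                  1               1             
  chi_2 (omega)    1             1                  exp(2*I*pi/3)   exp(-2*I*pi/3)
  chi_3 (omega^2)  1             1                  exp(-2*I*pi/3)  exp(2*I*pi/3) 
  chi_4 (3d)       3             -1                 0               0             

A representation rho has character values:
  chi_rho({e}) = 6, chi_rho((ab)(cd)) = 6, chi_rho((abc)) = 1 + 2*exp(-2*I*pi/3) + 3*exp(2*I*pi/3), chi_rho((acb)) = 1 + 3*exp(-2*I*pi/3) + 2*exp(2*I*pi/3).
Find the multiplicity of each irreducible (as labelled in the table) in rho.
Multiplicities: chi_1: 1, chi_2: 3, chi_3: 2, chi_4: 0.

Proof sketch: Use <chi_rho, chi> = (1/|G|) sum_C |C| * chi_rho(C) * conj(chi(C)) with |G| = 12 for each irreducible chi in the table:
  <chi_rho, chi_1> = (1/12)[1*(6)*conj(1) + 3*(6)*conj(1) + 4*(1 + 2*exp(-2*I*pi/3) + 3*exp(2*I*pi/3))*conj(1) + 4*(1 + 3*exp(-2*I*pi/3) + 2*exp(2*I*pi/3))*conj(1)]
      = (1/12)[(6) + (18) + (4 + 8*exp(-2*I*pi/3) + 12*exp(2*I*pi/3)) + (4 + 12*exp(-2*I*pi/3) + 8*exp(2*I*pi/3))] = 12/12 = 1
  <chi_rho, chi_2> = (1/12)[1*(6)*conj(1) + 3*(6)*conj(1) + 4*(1 + 2*exp(-2*I*pi/3) + 3*exp(2*I*pi/3))*conj(exp(2*I*pi/3)) + 4*(1 + 3*exp(-2*I*pi/3) + 2*exp(2*I*pi/3))*conj(exp(-2*I*pi/3))]
      = (1/12)[(6) + (18) + (12 + 4*exp(-2*I*pi/3) + 8*exp(2*I*pi/3)) + (12 + 8*exp(-2*I*pi/3) + 4*exp(2*I*pi/3))] = 36/12 = 3
  <chi_rho, chi_3> = (1/12)[1*(6)*conj(1) + 3*(6)*conj(1) + 4*(1 + 2*exp(-2*I*pi/3) + 3*exp(2*I*pi/3))*conj(exp(-2*I*pi/3)) + 4*(1 + 3*exp(-2*I*pi/3) + 2*exp(2*I*pi/3))*conj(exp(2*I*pi/3))]
      = (1/12)[(6) + (18) + (8 + 12*exp(-2*I*pi/3) + 4*exp(2*I*pi/3)) + (8 + 4*exp(-2*I*pi/3) + 12*exp(2*I*pi/3))] = 24/12 = 2
  <chi_rho, chi_4> = (1/12)[1*(6)*conj(3) + 3*(6)*conj(-1) + 4*(1 + 2*exp(-2*I*pi/3) + 3*exp(2*I*pi/3))*conj(0) + 4*(1 + 3*exp(-2*I*pi/3) + 2*exp(2*I*pi/3))*conj(0)]
      = (1/12)[(18) + (-18) + (0) + (0)] = 0/12 = 0
(Exp terms are combined using exp(i*s)*conj(exp(i*t)) = exp(i*(s-t)), and sums of them are collapsed using the identity that for every m > 1 the m distinct m-th roots of unity sum to 0, e.g. 1 + exp(2*I*pi/3) + exp(-2*I*pi/3) = 0.)
Dimension check: dim(rho) = sum (mult * dim) = 1*1 + 3*1 + 2*1 + 0*3 = 6 = chi_rho(e) = 6.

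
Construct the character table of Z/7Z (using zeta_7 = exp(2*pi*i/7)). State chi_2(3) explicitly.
Character table of Z/7Z (irreps indexed chi_0,...,chi_6 with chi_k(m) = zeta_7^(k*m), zeta_7 = exp(2*pi*i/7)):
  irrep \ class  {0} (size 1)  {1} (size 1)    {2} (size 1)    {3} (size 1)    {4} (size 1)    {5} (size 1)    {6} (size 1)  
  chi_0          1             1               1               1               1               1               1             
  chi_1          1             exp(2*I*pi/7)   exp(4*I*pi/7)   exp(6*I*pi/7)   exp(-6*I*pi/7)  exp(-4*I*pi/7)  exp(-2*I*pi/7)
  chi_2          1             exp(4*I*pi/7)   exp(-6*I*pi/7)  exp(-2*I*pi/7)  exp(2*I*pi/7)   exp(6*I*pi/7)   exp(-4*I*pi/7)
  chi_3          1             exp(6*I*pi/7)   exp(-2*I*pi/7)  exp(4*I*pi/7)   exp(-4*I*pi/7)  exp(2*I*pi/7)   exp(-6*I*pi/7)
  chi_4          1             exp(-6*I*pi/7)  exp(2*I*pi/7)   exp(-4*I*pi/7)  exp(4*I*pi/7)   exp(-2*I*pi/7)  exp(6*I*pi/7) 
  chi_5          1             exp(-4*I*pi/7)  exp(6*I*pi/7)   exp(2*I*pi/7)   exp(-2*I*pi/7)  exp(-6*I*pi/7)  exp(4*I*pi/7) 
  chi_6          1             exp(-2*I*pi/7)  exp(-4*I*pi/7)  exp(-6*I*pi/7)  exp(6*I*pi/7)   exp(4*I*pi/7)   exp(2*I*pi/7) 

Spot check: chi_2(3) = zeta_7^(2*3) = zeta_7^6 = exp(-2*I*pi/7).

Solution. Z/7Z is abelian, so all 7 irreducible complex representations are 1-dimensional. They are given by chi_k(m) = zeta_7^(k*m) for k = 0,...,6. Row orthogonality: sum_m chi_k(m) conj(chi_l(m)) = 7 * [k = l].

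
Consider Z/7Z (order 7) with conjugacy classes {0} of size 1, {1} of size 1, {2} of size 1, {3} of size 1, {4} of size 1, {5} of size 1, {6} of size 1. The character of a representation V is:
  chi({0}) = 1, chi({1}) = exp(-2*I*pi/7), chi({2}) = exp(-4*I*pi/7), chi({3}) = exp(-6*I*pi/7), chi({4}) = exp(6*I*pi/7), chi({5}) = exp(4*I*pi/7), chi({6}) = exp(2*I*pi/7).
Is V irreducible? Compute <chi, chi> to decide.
Irreducible: <chi, chi> = 1.

Working: <chi, chi> = (1/|G|) sum_C |C| * |chi(C)|^2 = (1/7)[1*|1|^2 + 1*|exp(-2*I*pi/7)|^2 + 1*|exp(-4*I*pi/7)|^2 + 1*|exp(-6*I*pi/7)|^2 + 1*|exp(6*I*pi/7)|^2 + 1*|exp(4*I*pi/7)|^2 + 1*|exp(2*I*pi/7)|^2]
  = (1/7)[(1) + (1) + (1) + (1) + (1) + (1) + (1)] = 7/7 = 1.
(Exp terms are combined using exp(i*s)*conj(exp(i*t)) = exp(i*(s-t)), and sums of them are collapsed using the identity that for every m > 1 the m distinct m-th roots of unity sum to 0, e.g. 1 + exp(2*I*pi/3) + exp(-2*I*pi/3) = 0.)
A character is irreducible iff <chi, chi> = 1, so this representation is irreducible.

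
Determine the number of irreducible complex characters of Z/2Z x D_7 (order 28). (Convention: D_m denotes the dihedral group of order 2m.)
10

Solution. The number of irreducible complex representations of a finite group equals its number of conjugacy classes. For a direct product, #classes(G x H) = #classes(G) * #classes(H). Z/2Z has 2 classes (abelian), D_7 has 5 classes, so 2 * 5 = 10, so Z/2Z x D_7 (order 28) has exactly 10 irreducible complex representations.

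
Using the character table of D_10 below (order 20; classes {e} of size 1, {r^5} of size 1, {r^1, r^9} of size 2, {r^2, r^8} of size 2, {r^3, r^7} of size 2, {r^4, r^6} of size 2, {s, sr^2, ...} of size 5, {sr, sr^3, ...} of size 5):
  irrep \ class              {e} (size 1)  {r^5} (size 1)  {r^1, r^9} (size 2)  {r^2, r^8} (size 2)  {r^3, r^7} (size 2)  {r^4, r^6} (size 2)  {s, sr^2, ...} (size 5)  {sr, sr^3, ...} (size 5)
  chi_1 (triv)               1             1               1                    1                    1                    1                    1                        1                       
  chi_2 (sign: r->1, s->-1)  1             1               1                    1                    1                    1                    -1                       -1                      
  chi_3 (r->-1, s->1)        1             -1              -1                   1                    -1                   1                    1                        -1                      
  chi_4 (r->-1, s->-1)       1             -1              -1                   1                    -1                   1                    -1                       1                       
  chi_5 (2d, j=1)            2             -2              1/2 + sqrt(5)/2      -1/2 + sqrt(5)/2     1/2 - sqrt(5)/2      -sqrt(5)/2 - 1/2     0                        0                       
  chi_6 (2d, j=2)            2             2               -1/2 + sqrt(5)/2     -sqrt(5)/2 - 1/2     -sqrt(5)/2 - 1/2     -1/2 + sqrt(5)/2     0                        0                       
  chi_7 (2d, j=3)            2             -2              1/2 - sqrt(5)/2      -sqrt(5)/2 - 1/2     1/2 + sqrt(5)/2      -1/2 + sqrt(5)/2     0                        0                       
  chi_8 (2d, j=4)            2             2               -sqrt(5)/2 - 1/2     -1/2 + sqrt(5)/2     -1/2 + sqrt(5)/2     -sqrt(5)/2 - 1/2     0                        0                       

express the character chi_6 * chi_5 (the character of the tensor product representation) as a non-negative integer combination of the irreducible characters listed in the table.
chi_6 tensor chi_5 = chi_5 + chi_7 (all other irreducibles have multiplicity 0).

Details: The character of a tensor product is the pointwise product (chi_6 * chi_5)(C) = chi_6(C) * chi_5(C):
  {e}: (2)*(2), {r^5}: (2)*(-2), {r^1, r^9}: (-1/2 + sqrt(5)/2)*(1/2 + sqrt(5)/2), {r^2, r^8}: (-sqrt(5)/2 - 1/2)*(-1/2 + sqrt(5)/2), {r^3, r^7}: (-sqrt(5)/2 - 1/2)*(1/2 - sqrt(5)/2), {r^4, r^6}: (-1/2 + sqrt(5)/2)*(-sqrt(5)/2 - 1/2), {s, sr^2, ...}: (0)*(0), {sr, sr^3, ...}: (0)*(0)
so (chi_6 * chi_5) takes values
  {e} -> 4, {r^5} -> -4, {r^1, r^9} -> 1, {r^2, r^8} -> -1, {r^3, r^7} -> 1, {r^4, r^6} -> -1, {s, sr^2, ...} -> 0, {sr, sr^3, ...} -> 0.
Now take the inner product of this character with each irreducible chi from the table, <chi_6*chi_5, chi> = (1/20) sum_C |C| (chi_6*chi_5)(C) conj(chi(C)):
  <chi_6*chi_5, chi_1> = (1/20)[1*(4)*conj(1) + 1*(-4)*conj(1) + 2*(1)*conj(1) + 2*(-1)*conj(1) + 2*(1)*conj(1) + 2*(-1)*conj(1) + 5*(0)*conj(1) + 5*(0)*conj(1)]
      = (1/20)[(4) + (-4) + (2) + (-2) + (2) + (-2) + (0) + (0)] = 0/20 = 0
  <chi_6*chi_5, chi_2> = (1/20)[1*(4)*conj(1) + 1*(-4)*conj(1) + 2*(1)*conj(1) + 2*(-1)*conj(1) + 2*(1)*conj(1) + 2*(-1)*conj(1) + 5*(0)*conj(-1) + 5*(0)*conj(-1)]
      = (1/20)[(4) + (-4) + (2) + (-2) + (2) + (-2) + (0) + (0)] = 0/20 = 0
  <chi_6*chi_5, chi_3> = (1/20)[1*(4)*conj(1) + 1*(-4)*conj(-1) + 2*(1)*conj(-1) + 2*(-1)*conj(1) + 2*(1)*conj(-1) + 2*(-1)*conj(1) + 5*(0)*conj(1) + 5*(0)*conj(-1)]
      = (1/20)[(4) + (4) + (-2) + (-2) + (-2) + (-2) + (0) + (0)] = 0/20 = 0
  <chi_6*chi_5, chi_4> = (1/20)[1*(4)*conj(1) + 1*(-4)*conj(-1) + 2*(1)*conj(-1) + 2*(-1)*conj(1) + 2*(1)*conj(-1) + 2*(-1)*conj(1) + 5*(0)*conj(-1) + 5*(0)*conj(1)]
      = (1/20)[(4) + (4) + (-2) + (-2) + (-2) + (-2) + (0) + (0)] = 0/20 = 0
  <chi_6*chi_5, chi_5> = (1/20)[1*(4)*conj(2) + 1*(-4)*conj(-2) + 2*(1)*conj(1/2 + sqrt(5)/2) + 2*(-1)*conj(-1/2 + sqrt(5)/2) + 2*(1)*conj(1/2 - sqrt(5)/2) + 2*(-1)*conj(-sqrt(5)/2 - 1/2) + 5*(0)*conj(0) + 5*(0)*conj(0)]
      = (1/20)[(8) + (8) + (1 + sqrt(5)) + (1 - sqrt(5)) + (1 - sqrt(5)) + (1 + sqrt(5)) + (0) + (0)] = 20/20 = 1
  <chi_6*chi_5, chi_6> = (1/20)[1*(4)*conj(2) + 1*(-4)*conj(2) + 2*(1)*conj(-1/2 + sqrt(5)/2) + 2*(-1)*conj(-sqrt(5)/2 - 1/2) + 2*(1)*conj(-sqrt(5)/2 - 1/2) + 2*(-1)*conj(-1/2 + sqrt(5)/2) + 5*(0)*conj(0) + 5*(0)*conj(0)]
      = (1/20)[(8) + (-8) + (-1 + sqrt(5)) + (1 + sqrt(5)) + (-sqrt(5) - 1) + (1 - sqrt(5)) + (0) + (0)] = 0/20 = 0
  <chi_6*chi_5, chi_7> = (1/20)[1*(4)*conj(2) + 1*(-4)*conj(-2) + 2*(1)*conj(1/2 - sqrt(5)/2) + 2*(-1)*conj(-sqrt(5)/2 - 1/2) + 2*(1)*conj(1/2 + sqrt(5)/2) + 2*(-1)*conj(-1/2 + sqrt(5)/2) + 5*(0)*conj(0) + 5*(0)*conj(0)]
      = (1/20)[(8) + (8) + (1 - sqrt(5)) + (1 + sqrt(5)) + (1 + sqrt(5)) + (1 - sqrt(5)) + (0) + (0)] = 20/20 = 1
  <chi_6*chi_5, chi_8> = (1/20)[1*(4)*conj(2) + 1*(-4)*conj(2) + 2*(1)*conj(-sqrt(5)/2 - 1/2) + 2*(-1)*conj(-1/2 + sqrt(5)/2) + 2*(1)*conj(-1/2 + sqrt(5)/2) + 2*(-1)*conj(-sqrt(5)/2 - 1/2) + 5*(0)*conj(0) + 5*(0)*conj(0)]
      = (1/20)[(8) + (-8) + (-sqrt(5) - 1) + (1 - sqrt(5)) + (-1 + sqrt(5)) + (1 + sqrt(5)) + (0) + (0)] = 0/20 = 0
Hence the multiplicities are chi_5: 1, chi_7: 1. Dimension check: dim(chi_6)*dim(chi_5) = 2*2 = 4 and sum (mult * dim) = 1*2 + 1*2 = 4.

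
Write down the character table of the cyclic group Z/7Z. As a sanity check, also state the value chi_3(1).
Character table of Z/7Z (irreps indexed chi_0,...,chi_6 with chi_k(m) = zeta_7^(k*m), zeta_7 = exp(2*pi*i/7)):
  irrep \ class  {0} (size 1)  {1} (size 1)    {2} (size 1)    {3} (size 1)    {4} (size 1)    {5} (size 1)    {6} (size 1)  
  chi_0          1             1               1               1               1               1               1             
  chi_1          1             exp(2*I*pi/7)   exp(4*I*pi/7)   exp(6*I*pi/7)   exp(-6*I*pi/7)  exp(-4*I*pi/7)  exp(-2*I*pi/7)
  chi_2          1             exp(4*I*pi/7)   exp(-6*I*pi/7)  exp(-2*I*pi/7)  exp(2*I*pi/7)   exp(6*I*pi/7)   exp(-4*I*pi/7)
  chi_3          1             exp(6*I*pi/7)   exp(-2*I*pi/7)  exp(4*I*pi/7)   exp(-4*I*pi/7)  exp(2*I*pi/7)   exp(-6*I*pi/7)
  chi_4          1             exp(-6*I*pi/7)  exp(2*I*pi/7)   exp(-4*I*pi/7)  exp(4*I*pi/7)   exp(-2*I*pi/7)  exp(6*I*pi/7) 
  chi_5          1             exp(-4*I*pi/7)  exp(6*I*pi/7)   exp(2*I*pi/7)   exp(-2*I*pi/7)  exp(-6*I*pi/7)  exp(4*I*pi/7) 
  chi_6          1             exp(-2*I*pi/7)  exp(-4*I*pi/7)  exp(-6*I*pi/7)  exp(6*I*pi/7)   exp(4*I*pi/7)   exp(2*I*pi/7) 

Spot check: chi_3(1) = zeta_7^(3*1) = zeta_7^3 = exp(6*I*pi/7).

Working: Z/7Z is abelian, so all 7 irreducible complex representations are 1-dimensional. They are given by chi_k(m) = zeta_7^(k*m) for k = 0,...,6. Row orthogonality: sum_m chi_k(m) conj(chi_l(m)) = 7 * [k = l].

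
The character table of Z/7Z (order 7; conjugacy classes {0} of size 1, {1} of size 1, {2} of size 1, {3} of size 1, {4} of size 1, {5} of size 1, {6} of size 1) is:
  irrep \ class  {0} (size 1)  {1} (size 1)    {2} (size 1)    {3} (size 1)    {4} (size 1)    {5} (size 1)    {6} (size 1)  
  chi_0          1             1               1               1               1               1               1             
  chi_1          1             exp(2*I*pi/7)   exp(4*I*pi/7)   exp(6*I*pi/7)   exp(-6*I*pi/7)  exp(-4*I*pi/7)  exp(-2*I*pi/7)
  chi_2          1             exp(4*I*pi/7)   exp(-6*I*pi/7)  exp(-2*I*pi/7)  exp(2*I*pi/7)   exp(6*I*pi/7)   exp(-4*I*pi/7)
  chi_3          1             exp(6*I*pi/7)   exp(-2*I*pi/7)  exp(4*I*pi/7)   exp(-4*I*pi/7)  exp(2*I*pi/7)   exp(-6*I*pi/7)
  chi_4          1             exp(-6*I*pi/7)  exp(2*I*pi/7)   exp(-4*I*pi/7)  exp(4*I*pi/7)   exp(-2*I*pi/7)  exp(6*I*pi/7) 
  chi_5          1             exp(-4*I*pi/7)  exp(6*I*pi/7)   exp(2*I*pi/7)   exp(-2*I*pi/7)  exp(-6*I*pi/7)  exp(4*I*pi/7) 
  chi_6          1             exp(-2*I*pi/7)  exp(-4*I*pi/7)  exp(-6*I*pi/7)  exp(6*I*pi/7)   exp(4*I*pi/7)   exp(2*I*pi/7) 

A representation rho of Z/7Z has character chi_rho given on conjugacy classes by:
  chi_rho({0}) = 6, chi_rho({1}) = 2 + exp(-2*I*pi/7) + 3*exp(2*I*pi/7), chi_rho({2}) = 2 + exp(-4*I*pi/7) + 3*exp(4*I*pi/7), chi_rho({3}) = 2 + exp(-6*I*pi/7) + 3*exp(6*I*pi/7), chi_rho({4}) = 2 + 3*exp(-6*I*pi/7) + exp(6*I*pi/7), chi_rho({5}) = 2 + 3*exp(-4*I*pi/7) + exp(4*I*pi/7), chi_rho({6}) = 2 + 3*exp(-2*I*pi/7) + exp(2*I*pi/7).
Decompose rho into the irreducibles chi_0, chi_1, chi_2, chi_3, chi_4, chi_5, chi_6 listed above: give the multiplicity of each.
Multiplicities: chi_0: 2, chi_1: 3, chi_2: 0, chi_3: 0, chi_4: 0, chi_5: 0, chi_6: 1.

Reasoning: Use <chi_rho, chi> = (1/|G|) sum_C |C| * chi_rho(C) * conj(chi(C)) with |G| = 7 for each irreducible chi in the table:
  <chi_rho, chi_0> = (1/7)[1*(6)*conj(1) + 1*(2 + exp(-2*I*pi/7) + 3*exp(2*I*pi/7))*conj(1) + 1*(2 + exp(-4*I*pi/7) + 3*exp(4*I*pi/7))*conj(1) + 1*(2 + exp(-6*I*pi/7) + 3*exp(6*I*pi/7))*conj(1) + 1*(2 + 3*exp(-6*I*pi/7) + exp(6*I*pi/7))*conj(1) + 1*(2 + 3*exp(-4*I*pi/7) + exp(4*I*pi/7))*conj(1) + 1*(2 + 3*exp(-2*I*pi/7) + exp(2*I*pi/7))*conj(1)]
      = (1/7)[(6) + (2 + exp(-2*I*pi/7) + 3*exp(2*I*pi/7)) + (2 + exp(-4*I*pi/7) + 3*exp(4*I*pi/7)) + (2 + exp(-6*I*pi/7) + 3*exp(6*I*pi/7)) + (2 + 3*exp(-6*I*pi/7) + exp(6*I*pi/7)) + (2 + 3*exp(-4*I*pi/7) + exp(4*I*pi/7)) + (2 + 3*exp(-2*I*pi/7) + exp(2*I*pi/7))] = 14/7 = 2
  <chi_rho, chi_1> = (1/7)[1*(6)*conj(1) + 1*(2 + exp(-2*I*pi/7) + 3*exp(2*I*pi/7))*conj(exp(2*I*pi/7)) + 1*(2 + exp(-4*I*pi/7) + 3*exp(4*I*pi/7))*conj(exp(4*I*pi/7)) + 1*(2 + exp(-6*I*pi/7) + 3*exp(6*I*pi/7))*conj(exp(6*I*pi/7)) + 1*(2 + 3*exp(-6*I*pi/7) + exp(6*I*pi/7))*conj(exp(-6*I*pi/7)) + 1*(2 + 3*exp(-4*I*pi/7) + exp(4*I*pi/7))*conj(exp(-4*I*pi/7)) + 1*(2 + 3*exp(-2*I*pi/7) + exp(2*I*pi/7))*conj(exp(-2*I*pi/7))]
      = (1/7)[(6) + (3 + 2*exp(-2*I*pi/7) + exp(-4*I*pi/7)) + (3 + 2*exp(-4*I*pi/7) + exp(6*I*pi/7)) + (3 + 2*exp(-6*I*pi/7) + exp(2*I*pi/7)) + (3 + exp(-2*I*pi/7) + 2*exp(6*I*pi/7)) + (3 + exp(-6*I*pi/7) + 2*exp(4*I*pi/7)) + (3 + exp(4*I*pi/7) + 2*exp(2*I*pi/7))] = 21/7 = 3
  <chi_rho, chi_2> = (1/7)[1*(6)*conj(1) + 1*(2 + exp(-2*I*pi/7) + 3*exp(2*I*pi/7))*conj(exp(4*I*pi/7)) + 1*(2 + exp(-4*I*pi/7) + 3*exp(4*I*pi/7))*conj(exp(-6*I*pi/7)) + 1*(2 + exp(-6*I*pi/7) + 3*exp(6*I*pi/7))*conj(exp(-2*I*pi/7)) + 1*(2 + 3*exp(-6*I*pi/7) + exp(6*I*pi/7))*conj(exp(2*I*pi/7)) + 1*(2 + 3*exp(-4*I*pi/7) + exp(4*I*pi/7))*conj(exp(6*I*pi/7)) + 1*(2 + 3*exp(-2*I*pi/7) + exp(2*I*pi/7))*conj(exp(-4*I*pi/7))]
      = (1/7)[(6) + (3*exp(-2*I*pi/7) + 2*exp(-4*I*pi/7) + exp(-6*I*pi/7)) + (3*exp(-4*I*pi/7) + exp(2*I*pi/7) + 2*exp(6*I*pi/7)) + (3*exp(-6*I*pi/7) + exp(-4*I*pi/7) + 2*exp(2*I*pi/7)) + (2*exp(-2*I*pi/7) + exp(4*I*pi/7) + 3*exp(6*I*pi/7)) + (2*exp(-6*I*pi/7) + exp(-2*I*pi/7) + 3*exp(4*I*pi/7)) + (exp(6*I*pi/7) + 2*exp(4*I*pi/7) + 3*exp(2*I*pi/7))] = 0/7 = 0
  <chi_rho, chi_3> = (1/7)[1*(6)*conj(1) + 1*(2 + exp(-2*I*pi/7) + 3*exp(2*I*pi/7))*conj(exp(6*I*pi/7)) + 1*(2 + exp(-4*I*pi/7) + 3*exp(4*I*pi/7))*conj(exp(-2*I*pi/7)) + 1*(2 + exp(-6*I*pi/7) + 3*exp(6*I*pi/7))*conj(exp(4*I*pi/7)) + 1*(2 + 3*exp(-6*I*pi/7) + exp(6*I*pi/7))*conj(exp(-4*I*pi/7)) + 1*(2 + 3*exp(-4*I*pi/7) + exp(4*I*pi/7))*conj(exp(2*I*pi/7)) + 1*(2 + 3*exp(-2*I*pi/7) + exp(2*I*pi/7))*conj(exp(-6*I*pi/7))]
      = (1/7)[(6) + (3*exp(-4*I*pi/7) + 2*exp(-6*I*pi/7) + exp(6*I*pi/7)) + (exp(-2*I*pi/7) + 3*exp(6*I*pi/7) + 2*exp(2*I*pi/7)) + (2*exp(-4*I*pi/7) + exp(4*I*pi/7) + 3*exp(2*I*pi/7)) + (3*exp(-2*I*pi/7) + exp(-4*I*pi/7) + 2*exp(4*I*pi/7)) + (2*exp(-2*I*pi/7) + 3*exp(-6*I*pi/7) + exp(2*I*pi/7)) + (exp(-6*I*pi/7) + 2*exp(6*I*pi/7) + 3*exp(4*I*pi/7))] = 0/7 = 0
  <chi_rho, chi_4> = (1/7)[1*(6)*conj(1) + 1*(2 + exp(-2*I*pi/7) + 3*exp(2*I*pi/7))*conj(exp(-6*I*pi/7)) + 1*(2 + exp(-4*I*pi/7) + 3*exp(4*I*pi/7))*conj(exp(2*I*pi/7)) + 1*(2 + exp(-6*I*pi/7) + 3*exp(6*I*pi/7))*conj(exp(-4*I*pi/7)) + 1*(2 + 3*exp(-6*I*pi/7) + exp(6*I*pi/7))*conj(exp(4*I*pi/7)) + 1*(2 + 3*exp(-4*I*pi/7) + exp(4*I*pi/7))*conj(exp(-2*I*pi/7)) + 1*(2 + 3*exp(-2*I*pi/7) + exp(2*I*pi/7))*conj(exp(6*I*pi/7))]
      = (1/7)[(6) + (3*exp(-6*I*pi/7) + 2*exp(6*I*pi/7) + exp(4*I*pi/7)) + (2*exp(-2*I*pi/7) + exp(-6*I*pi/7) + 3*exp(2*I*pi/7)) + (3*exp(-4*I*pi/7) + exp(-2*I*pi/7) + 2*exp(4*I*pi/7)) + (2*exp(-4*I*pi/7) + exp(2*I*pi/7) + 3*exp(4*I*pi/7)) + (3*exp(-2*I*pi/7) + exp(6*I*pi/7) + 2*exp(2*I*pi/7)) + (exp(-4*I*pi/7) + 2*exp(-6*I*pi/7) + 3*exp(6*I*pi/7))] = 0/7 = 0
  <chi_rho, chi_5> = (1/7)[1*(6)*conj(1) + 1*(2 + exp(-2*I*pi/7) + 3*exp(2*I*pi/7))*conj(exp(-4*I*pi/7)) + 1*(2 + exp(-4*I*pi/7) + 3*exp(4*I*pi/7))*conj(exp(6*I*pi/7)) + 1*(2 + exp(-6*I*pi/7) + 3*exp(6*I*pi/7))*conj(exp(2*I*pi/7)) + 1*(2 + 3*exp(-6*I*pi/7) + exp(6*I*pi/7))*conj(exp(-2*I*pi/7)) + 1*(2 + 3*exp(-4*I*pi/7) + exp(4*I*pi/7))*conj(exp(-6*I*pi/7)) + 1*(2 + 3*exp(-2*I*pi/7) + exp(2*I*pi/7))*conj(exp(4*I*pi/7))]
      = (1/7)[(6) + (exp(2*I*pi/7) + 3*exp(6*I*pi/7) + 2*exp(4*I*pi/7)) + (3*exp(-2*I*pi/7) + 2*exp(-6*I*pi/7) + exp(4*I*pi/7)) + (2*exp(-2*I*pi/7) + exp(6*I*pi/7) + 3*exp(4*I*pi/7)) + (3*exp(-4*I*pi/7) + exp(-6*I*pi/7) + 2*exp(2*I*pi/7)) + (exp(-4*I*pi/7) + 2*exp(6*I*pi/7) + 3*exp(2*I*pi/7)) + (2*exp(-4*I*pi/7) + 3*exp(-6*I*pi/7) + exp(-2*I*pi/7))] = 0/7 = 0
  <chi_rho, chi_6> = (1/7)[1*(6)*conj(1) + 1*(2 + exp(-2*I*pi/7) + 3*exp(2*I*pi/7))*conj(exp(-2*I*pi/7)) + 1*(2 + exp(-4*I*pi/7) + 3*exp(4*I*pi/7))*conj(exp(-4*I*pi/7)) + 1*(2 + exp(-6*I*pi/7) + 3*exp(6*I*pi/7))*conj(exp(-6*I*pi/7)) + 1*(2 + 3*exp(-6*I*pi/7) + exp(6*I*pi/7))*conj(exp(6*I*pi/7)) + 1*(2 + 3*exp(-4*I*pi/7) + exp(4*I*pi/7))*conj(exp(4*I*pi/7)) + 1*(2 + 3*exp(-2*I*pi/7) + exp(2*I*pi/7))*conj(exp(2*I*pi/7))]
      = (1/7)[(6) + (1 + 2*exp(2*I*pi/7) + 3*exp(4*I*pi/7)) + (1 + 3*exp(-6*I*pi/7) + 2*exp(4*I*pi/7)) + (1 + 3*exp(-2*I*pi/7) + 2*exp(6*I*pi/7)) + (1 + 2*exp(-6*I*pi/7) + 3*exp(2*I*pi/7)) + (1 + 2*exp(-4*I*pi/7) + 3*exp(6*I*pi/7)) + (1 + 3*exp(-4*I*pi/7) + 2*exp(-2*I*pi/7))] = 7/7 = 1
(Exp terms are combined using exp(i*s)*conj(exp(i*t)) = exp(i*(s-t)), and sums of them are collapsed using the identity that for every m > 1 the m distinct m-th roots of unity sum to 0, e.g. 1 + exp(2*I*pi/3) + exp(-2*I*pi/3) = 0.)
Dimension check: dim(rho) = sum (mult * dim) = 2*1 + 3*1 + 0*1 + 0*1 + 0*1 + 0*1 + 1*1 = 6 = chi_rho(e) = 6.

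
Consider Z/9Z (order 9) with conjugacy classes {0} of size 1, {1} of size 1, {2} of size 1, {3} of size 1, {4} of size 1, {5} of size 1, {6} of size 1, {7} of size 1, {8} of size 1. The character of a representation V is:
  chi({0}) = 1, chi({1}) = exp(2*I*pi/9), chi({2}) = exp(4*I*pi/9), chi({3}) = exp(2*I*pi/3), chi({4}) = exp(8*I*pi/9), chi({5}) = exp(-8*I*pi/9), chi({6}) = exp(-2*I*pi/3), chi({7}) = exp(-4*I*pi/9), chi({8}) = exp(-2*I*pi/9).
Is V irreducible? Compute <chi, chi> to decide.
Irreducible: <chi, chi> = 1.

Argument: <chi, chi> = (1/|G|) sum_C |C| * |chi(C)|^2 = (1/9)[1*|1|^2 + 1*|exp(2*I*pi/9)|^2 + 1*|exp(4*I*pi/9)|^2 + 1*|exp(2*I*pi/3)|^2 + 1*|exp(8*I*pi/9)|^2 + 1*|exp(-8*I*pi/9)|^2 + 1*|exp(-2*I*pi/3)|^2 + 1*|exp(-4*I*pi/9)|^2 + 1*|exp(-2*I*pi/9)|^2]
  = (1/9)[(1) + (1) + (1) + (1) + (1) + (1) + (1) + (1) + (1)] = 9/9 = 1.
(Exp terms are combined using exp(i*s)*conj(exp(i*t)) = exp(i*(s-t)), and sums of them are collapsed using the identity that for every m > 1 the m distinct m-th roots of unity sum to 0, e.g. 1 + exp(2*I*pi/3) + exp(-2*I*pi/3) = 0.)
A character is irreducible iff <chi, chi> = 1, so this representation is irreducible.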